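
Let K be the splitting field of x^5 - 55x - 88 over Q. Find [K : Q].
The degree of the splitting field over Q equals the order of the Galois group, so first determine the group. The polynomial f is an irreducible quintic over Q, so G = Gal(f/Q) is a transitive subgroup of S_5: one of C_5 (5T1, order 5), D_5 (5T2, order 10), F_20 (5T3, order 20), A_5 (5T4, order 60) or S_5 (5T5, order 120). The discriminant of f is 58564000000 = 242000^2, a perfect square, so G is contained in A_5. The transitive groups of degree 5 contained in A_5 are: C_5 (5T1, order 5), D_5 (5T2, order 10), A_5 (5T4, order 60). By Dedekind's theorem, for a prime p not dividing disc(f) the degrees of the irreducible factors of f mod p form the cycle type of an element of G. Factoring f modulo the 3 such primes p <= 13 (skipping 2, 5, 11, which divide the discriminant), each new pattern first appears at: mod 3: f = (x^5 + 2x + 2), pattern 5; mod 13: f = (x + 5)(x + 7)(x^3 + x^2 + 5x + 9), pattern 3+1+1. No other pattern occurs in this range, so the set of observed cycle types is {5, 3+1+1}. Among the candidates above, the only group containing elements of all these cycle types is A_5 (5T4) — each of C_5 (5T1), D_5 (5T2) lacks at least one of them. Hence G = A_5 (5T4), of order 60. The Galois group A_5 (5T4) has order 60, so the splitting field has degree 60 over Q.

60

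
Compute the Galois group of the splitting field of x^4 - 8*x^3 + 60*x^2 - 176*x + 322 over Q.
The polynomial is an irreducible quartic over Q and its discriminant is 1088391168, which is not a perfect square, so the Galois group is not contained in A_4. The resolvent cubic y^3 - 60*y^2 + 120*y + 25696 has exactly one rational root, so the Galois group is C_4 or D_4. The quartic becomes reducible over Q(sqrt(disc)), so the group is C_4.

C_4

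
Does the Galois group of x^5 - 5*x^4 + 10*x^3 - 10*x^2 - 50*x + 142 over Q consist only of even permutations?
Yes

The polynomial is irreducible of degree 5 over Q. Its discriminant is 58564000000 = 242000^2, a perfect square. A Galois group lies in the alternating group exactly when the discriminant is a square in Q, so the Galois group (A_5) is contained in A_5.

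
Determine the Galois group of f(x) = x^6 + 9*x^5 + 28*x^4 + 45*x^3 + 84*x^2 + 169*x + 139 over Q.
S_4

The polynomial f is an irreducible sextic over Q, so G = Gal(f/Q) is one of the 16 transitive subgroups 6T1, ..., 6T16 of S_6. The discriminant of f is 54786284800, which is not a perfect square, so G is not contained in A_6. The transitive groups of degree 6 not contained in A_6 are: C_6 (6T1, order 6), S_3 (6T2, order 6), D_6 (6T3, order 12), C_3 x S_3 (6T5, order 18), A_4 x C_2 (6T6, order 24), S_4 (6T8, order 24), S_3 x S_3 (6T9, order 36), S_4 x C_2 (6T11, order 48), (S_3 x S_3) : C_2 (6T13, order 72), PGL(2,5) (6T14, order 120), S_6 (6T16, order 720). By Dedekind's theorem, for a prime p not dividing disc(f) the degrees of the irreducible factors of f mod p form the cycle type of an element of G. Factoring f modulo the 22 such primes p <= 101 (skipping 2, 5, 13, 37, which divide the discriminant), each new pattern first appears at: mod 3: f = (x^3 + x^2 + 2)(x^3 + 2x^2 + 2x + 2), pattern 3+3; mod 17: f = (x + 3)(x + 6)(x^4 + 10x^2 + 6x + 3), pattern 4+1+1; mod 31: f = (x^2 + 2x + 10)(x^2 + 11x + 25)(x^2 + 27x + 23), pattern 2+2+2; mod 67: f = (x + 18)(x + 27)(x^2 + 39x + 28)(x^2 + 59x + 39), pattern 2+2+1+1. No other pattern occurs in this range, so the set of observed cycle types is {3+3, 4+1+1, 2+2+2, 2+2+1+1}. The candidates containing elements of all these cycle types are S_4 (6T8) of order 24, S_4 x C_2 (6T11) of order 48, PGL(2,5) (6T14) of order 120, S_6 (6T16) of order 720; the others are excluded. The observed types are precisely the cycle types that occur in S_4 (6T8) (apart from the identity). Each of the other remaining candidates has further cycle types, and by the Chebotarev density theorem the matching factorization patterns would occur for a proportion of primes equal to their share of the group: S_4 x C_2 (6T11) additionally contains elements of type 6, 4+2, 2+1+1+1+1 (17 of its 48 elements, about 35% of primes); PGL(2,5) (6T14) additionally contains elements of type 6, 5+1 (44 of its 120 elements, about 37% of primes); S_6 (6T16) additionally contains elements of type 6, 5+1, 4+2, 3+2+1, 3+1+1+1, 2+1+1+1+1 (529 of its 720 elements, about 73% of primes). None of the 22 primes tested shows any such pattern (for each of these groups the chance of that is below 10^-4), which rules them out. Hence G = S_4 (6T8), of order 24.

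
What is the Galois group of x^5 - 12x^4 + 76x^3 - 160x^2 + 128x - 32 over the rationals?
5T2: D_5

The polynomial f is an irreducible quintic over Q, so G = Gal(f/Q) is a transitive subgroup of S_5: one of C_5 (5T1, order 5), D_5 (5T2, order 10), F_20 (5T3, order 20), A_5 (5T4, order 60) or S_5 (5T5, order 120). The discriminant of f is 2316304384 = 48128^2, a perfect square, so G is contained in A_5. The transitive groups of degree 5 contained in A_5 are: C_5 (5T1, order 5), D_5 (5T2, order 10), A_5 (5T4, order 60). By Dedekind's theorem, for a prime p not dividing disc(f) the degrees of the irreducible factors of f mod p form the cycle type of an element of G. Factoring f modulo the 23 such primes p <= 97 (skipping 2, 47, which divide the discriminant), each new pattern first appears at: mod 3: f = (x^5 + x^3 + 2x^2 + 2x + 1), pattern 5; mod 5: f = (x + 2)(x^2 + 2)(x^2 + x + 2), pattern 2+2+1; mod 83: f = (x + 18)(x + 30)(x + 55)(x + 59)(x + 75), pattern 1+1+1+1+1. No other pattern occurs in this range, so the set of observed cycle types is {5, 2+2+1, 1+1+1+1+1}. The candidates containing elements of all these cycle types are D_5 (5T2) of order 10, A_5 (5T4) of order 60; the others are excluded. The observed types are precisely the cycle types that occur in D_5 (5T2). Each of the other remaining candidates has further cycle types, and by the Chebotarev density theorem the matching factorization patterns would occur for a proportion of primes equal to their share of the group: A_5 (5T4) additionally contains elements of type 3+1+1 (20 of its 60 elements, about 33% of primes). None of the 23 primes tested shows any such pattern (for each of these groups the chance of that is below 10^-4), which rules them out. Hence G = D_5 (5T2), of order 10.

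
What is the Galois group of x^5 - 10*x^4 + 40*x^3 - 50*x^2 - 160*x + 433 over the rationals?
The polynomial f is an irreducible quintic over Q, so G = Gal(f/Q) is a transitive subgroup of S_5: one of C_5 (5T1, order 5), D_5 (5T2, order 10), F_20 (5T3, order 20), A_5 (5T4, order 60) or S_5 (5T5, order 120). The discriminant of f is 425503125, which is not a perfect square, so G is not contained in A_5. The transitive groups of degree 5 not contained in A_5 are: F_20 (5T3, order 20), S_5 (5T5, order 120). By Dedekind's theorem, for a prime p not dividing disc(f) the degrees of the irreducible factors of f mod p form the cycle type of an element of G. Factoring f modulo the 18 such primes p <= 73 (skipping 3, 5, 41, which divide the discriminant), each new pattern first appears at: mod 2: f = (x + 1)(x^4 + x^3 + x^2 + x + 1), pattern 4+1; mod 11: f = (x^5 + x^4 + 7x^3 + 5x^2 + 5x + 4), pattern 5; mod 19: f = (x + 4)(x^2 + 11x + 13)(x^2 + 13x + 16), pattern 2+2+1. No other pattern occurs in this range, so the set of observed cycle types is {4+1, 5, 2+2+1}. The candidates containing elements of all these cycle types are F_20 (5T3) of order 20, S_5 (5T5) of order 120; the others are excluded. The observed types are precisely the cycle types that occur in F_20 (5T3) (apart from the identity). Each of the other remaining candidates has further cycle types, and by the Chebotarev density theorem the matching factorization patterns would occur for a proportion of primes equal to their share of the group: S_5 (5T5) additionally contains elements of type 3+2, 3+1+1, 2+1+1+1 (50 of its 120 elements, about 42% of primes). None of the 18 primes tested shows any such pattern (for each of these groups the chance of that is below 10^-4), which rules them out. Hence G = F_20 (5T3), of order 20.

5T3: F_20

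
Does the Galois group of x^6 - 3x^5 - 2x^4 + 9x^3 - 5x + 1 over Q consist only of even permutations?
No

The polynomial is irreducible of degree 6 over Q. Its discriminant is 810448, which is not a perfect square. A Galois group lies in the alternating group exactly when the discriminant is a square in Q, so the Galois group (S_3) is not contained in A_6.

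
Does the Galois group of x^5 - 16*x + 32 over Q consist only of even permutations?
The polynomial is irreducible of degree 5 over Q. Its discriminant is 3008364544, which is not a perfect square. A Galois group lies in the alternating group exactly when the discriminant is a square in Q, so the Galois group (S_5) is not contained in A_5.

No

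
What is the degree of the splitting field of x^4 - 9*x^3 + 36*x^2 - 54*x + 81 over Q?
4

The degree of the splitting field over Q equals the order of the Galois group, so first determine the group. The polynomial is an irreducible quartic over Q and its discriminant is 66430125, which is not a perfect square, so the Galois group is not contained in A_4. The resolvent cubic y^3 - 36*y^2 + 162*y + 2187 has exactly one rational root, so the Galois group is C_4 or D_4. The quartic becomes reducible over Q(sqrt(disc)), so the group is C_4. The Galois group C_4 (4T1) has order 4, so the splitting field has degree 4 over Q.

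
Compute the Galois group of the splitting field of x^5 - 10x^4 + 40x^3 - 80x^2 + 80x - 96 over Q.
5T3: F_20

The polynomial f is an irreducible quintic over Q, so G = Gal(f/Q) is a transitive subgroup of S_5: one of C_5 (5T1, order 5), D_5 (5T2, order 10), F_20 (5T3, order 20), A_5 (5T4, order 60) or S_5 (5T5, order 120). The discriminant of f is 52428800000, which is not a perfect square, so G is not contained in A_5. The transitive groups of degree 5 not contained in A_5 are: F_20 (5T3, order 20), S_5 (5T5, order 120). By Dedekind's theorem, for a prime p not dividing disc(f) the degrees of the irreducible factors of f mod p form the cycle type of an element of G. Factoring f modulo the 18 such primes p <= 71 (skipping 2, 5, which divide the discriminant), each new pattern first appears at: mod 3: f = (x)(x^4 + 2x^3 + x^2 + x + 2), pattern 4+1; mod 11: f = (x^5 + x^4 + 7x^3 + 8x^2 + 3x + 3), pattern 5; mod 19: f = (x + 6)(x^2 + 9x + 4)(x^2 + 13x + 15), pattern 2+2+1. No other pattern occurs in this range, so the set of observed cycle types is {4+1, 5, 2+2+1}. The candidates containing elements of all these cycle types are F_20 (5T3) of order 20, S_5 (5T5) of order 120; the others are excluded. The observed types are precisely the cycle types that occur in F_20 (5T3) (apart from the identity). Each of the other remaining candidates has further cycle types, and by the Chebotarev density theorem the matching factorization patterns would occur for a proportion of primes equal to their share of the group: S_5 (5T5) additionally contains elements of type 3+2, 3+1+1, 2+1+1+1 (50 of its 120 elements, about 42% of primes). None of the 18 primes tested shows any such pattern (for each of these groups the chance of that is below 10^-4), which rules them out. Hence G = F_20 (5T3), of order 20.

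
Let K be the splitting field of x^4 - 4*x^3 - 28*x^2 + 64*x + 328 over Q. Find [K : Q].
The degree of the splitting field over Q equals the order of the Galois group, so first determine the group. The polynomial is an irreducible quartic over Q and its discriminant is 479084544 = 21888^2, a perfect square, so the Galois group is contained in A_4. The resolvent cubic y^3 + 28*y^2 - 1568*y - 46080 splits completely over Q, which gives the Klein four-group V_4. The Galois group V_4 (4T2) has order 4, so the splitting field has degree 4 over Q.

4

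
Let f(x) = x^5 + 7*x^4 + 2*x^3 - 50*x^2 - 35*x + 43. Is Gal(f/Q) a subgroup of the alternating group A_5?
The polynomial is irreducible of degree 5 over Q. Its discriminant is 15352201216 = 123904^2, a perfect square. A Galois group lies in the alternating group exactly when the discriminant is a square in Q, so the Galois group (C_5) is contained in A_5.

Yes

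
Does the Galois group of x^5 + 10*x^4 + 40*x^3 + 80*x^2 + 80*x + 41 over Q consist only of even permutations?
The polynomial is irreducible of degree 5 over Q. Its discriminant is 20503125, which is not a perfect square. A Galois group lies in the alternating group exactly when the discriminant is a square in Q, so the Galois group (F_20) is not contained in A_5.

No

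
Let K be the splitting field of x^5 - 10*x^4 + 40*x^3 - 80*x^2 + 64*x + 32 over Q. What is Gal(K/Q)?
The polynomial f is an irreducible quintic over Q, so G = Gal(f/Q) is a transitive subgroup of S_5: one of C_5 (5T1, order 5), D_5 (5T2, order 10), F_20 (5T3, order 20), A_5 (5T4, order 60) or S_5 (5T5, order 120). The discriminant of f is 3008364544, which is not a perfect square, so G is not contained in A_5. The transitive groups of degree 5 not contained in A_5 are: F_20 (5T3, order 20), S_5 (5T5, order 120). By Dedekind's theorem, for a prime p not dividing disc(f) the degrees of the irreducible factors of f mod p form the cycle type of an element of G. Factoring f modulo the 3 such primes p <= 7 (skipping 2, which divides the discriminant), each new pattern first appears at: mod 3: f = (x^5 + 2x^4 + x^3 + x^2 + x + 2), pattern 5; mod 7: f = (x^2 + 5x + 5)(x^3 + 6x^2 + 5x + 5), pattern 3+2. No other pattern occurs in this range, so the set of observed cycle types is {5, 3+2}. Among the candidates above, the only group containing elements of all these cycle types is S_5 (5T5) — F_20 (5T3) lacks at least one of them. Hence G = S_5 (5T5), of order 120.

S_5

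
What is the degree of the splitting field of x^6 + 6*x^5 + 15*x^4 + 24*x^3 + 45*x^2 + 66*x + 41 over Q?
12

The degree of the splitting field over Q equals the order of the Galois group, so first determine the group. The polynomial f is an irreducible sextic over Q, so G = Gal(f/Q) is one of the 16 transitive subgroups 6T1, ..., 6T16 of S_6. The discriminant of f is -37744330752, which is not a perfect square, so G is not contained in A_6. The transitive groups of degree 6 not contained in A_6 are: C_6 (6T1, order 6), S_3 (6T2, order 6), D_6 (6T3, order 12), C_3 x S_3 (6T5, order 18), A_4 x C_2 (6T6, order 24), S_4 (6T8, order 24), S_3 x S_3 (6T9, order 36), S_4 x C_2 (6T11, order 48), (S_3 x S_3) : C_2 (6T13, order 72), PGL(2,5) (6T14, order 120), S_6 (6T16, order 720). By Dedekind's theorem, for a prime p not dividing disc(f) the degrees of the irreducible factors of f mod p form the cycle type of an element of G. Factoring f modulo the 79 such primes p <= 421 (skipping 2, 3, 53, which divide the discriminant), each new pattern first appears at: mod 5: f = (x^2 + x + 1)(x^2 + 2x + 4)(x^2 + 3x + 4), pattern 2+2+2; mod 7: f = (x^6 + 6x^5 + x^4 + 3x^3 + 3x^2 + 3x + 6), pattern 6; mod 11: f = (x + 6)(x + 10)(x^2 + 4x + 9)(x^2 + 8x + 8), pattern 2+2+1+1; mod 19: f = (x^3 + 3x^2 + 2x + 8)(x^3 + 3x^2 + 4x + 17), pattern 3+3; mod 43: f = (x + 3)(x + 11)(x + 12)(x + 32)(x + 38)(x + 39), pattern 1+1+1+1+1+1. No other pattern occurs in this range, so the set of observed cycle types is {2+2+2, 6, 2+2+1+1, 3+3, 1+1+1+1+1+1}. The candidates containing elements of all these cycle types are D_6 (6T3) of order 12, A_4 x C_2 (6T6) of order 24, S_3 x S_3 (6T9) of order 36, S_4 x C_2 (6T11) of order 48, (S_3 x S_3) : C_2 (6T13) of order 72, PGL(2,5) (6T14) of order 120, S_6 (6T16) of order 720; the others are excluded. The observed types are precisely the cycle types that occur in D_6 (6T3). Each of the other remaining candidates has further cycle types, and by the Chebotarev density theorem the matching factorization patterns would occur for a proportion of primes equal to their share of the group: A_4 x C_2 (6T6) additionally contains elements of type 2+1+1+1+1 (3 of its 24 elements, about 12% of primes); S_3 x S_3 (6T9) additionally contains elements of type 3+1+1+1 (4 of its 36 elements, about 11% of primes); S_4 x C_2 (6T11) additionally contains elements of type 4+2, 4+1+1, 2+1+1+1+1 (15 of its 48 elements, about 31% of primes); (S_3 x S_3) : C_2 (6T13) additionally contains elements of type 4+2, 3+2+1, 3+1+1+1, 2+1+1+1+1 (40 of its 72 elements, about 56% of primes); PGL(2,5) (6T14) additionally contains elements of type 5+1, 4+1+1 (54 of its 120 elements, about 45% of primes); S_6 (6T16) additionally contains elements of type 5+1, 4+2, 4+1+1, 3+2+1, 3+1+1+1, 2+1+1+1+1 (499 of its 720 elements, about 69% of primes). None of the 79 primes tested shows any such pattern (for each of these groups the chance of that is below 10^-4), which rules them out. Hence G = D_6 (6T3), of order 12. The Galois group D_6 (6T3) has order 12, so the splitting field has degree 12 over Q.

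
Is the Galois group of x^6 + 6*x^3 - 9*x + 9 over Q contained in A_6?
The polynomial is irreducible of degree 6 over Q. Its discriminant is -6604217307, which is not a perfect square. A Galois group lies in the alternating group exactly when the discriminant is a square in Q, so the Galois group ((S_3 x S_3) : C_2) is not contained in A_6.

No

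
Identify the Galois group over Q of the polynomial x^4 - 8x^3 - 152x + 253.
D_4

The polynomial is an irreducible quartic over Q and its discriminant is -41726700288, which is not a perfect square, so the Galois group is not contained in A_4. The resolvent cubic y^3 + 204*y - 39296 has exactly one rational root, so the Galois group is C_4 or D_4. The quartic remains irreducible over Q(sqrt(disc)), so the group is D_4.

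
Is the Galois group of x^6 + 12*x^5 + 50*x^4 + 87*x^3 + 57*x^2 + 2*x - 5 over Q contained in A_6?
The polynomial is irreducible of degree 6 over Q. Its discriminant is 30991489 = 5567^2, a perfect square. A Galois group lies in the alternating group exactly when the discriminant is a square in Q, so the Galois group (PSL(2,5)) is contained in A_6.

Yes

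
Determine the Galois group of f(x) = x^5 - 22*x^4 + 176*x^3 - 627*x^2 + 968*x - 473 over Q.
The polynomial f is an irreducible quintic over Q, so G = Gal(f/Q) is a transitive subgroup of S_5: one of C_5 (5T1, order 5), D_5 (5T2, order 10), F_20 (5T3, order 20), A_5 (5T4, order 60) or S_5 (5T5, order 120). The discriminant of f is 115971361 = 10769^2, a perfect square, so G is contained in A_5. The transitive groups of degree 5 contained in A_5 are: C_5 (5T1, order 5), D_5 (5T2, order 10), A_5 (5T4, order 60). By Dedekind's theorem, for a prime p not dividing disc(f) the degrees of the irreducible factors of f mod p form the cycle type of an element of G. Factoring f modulo the 14 such primes p <= 47 (skipping 11, which divides the discriminant), each new pattern first appears at: mod 2: f = (x^5 + x^2 + 1), pattern 5; mod 23: f = (x + 7)(x + 9)(x + 13)(x + 19)(x + 22), pattern 1+1+1+1+1. No other pattern occurs in this range, so the set of observed cycle types is {5, 1+1+1+1+1}. The candidates containing elements of all these cycle types are C_5 (5T1) of order 5, D_5 (5T2) of order 10, A_5 (5T4) of order 60; the others are excluded. The observed types are precisely the cycle types that occur in C_5 (5T1). Each of the other remaining candidates has further cycle types, and by the Chebotarev density theorem the matching factorization patterns would occur for a proportion of primes equal to their share of the group: D_5 (5T2) additionally contains elements of type 2+2+1 (5 of its 10 elements, about 50% of primes); A_5 (5T4) additionally contains elements of type 3+1+1, 2+2+1 (35 of its 60 elements, about 58% of primes). None of the 14 primes tested shows any such pattern (for each of these groups the chance of that is below 10^-4), which rules them out. Hence G = C_5 (5T1), of order 5.

C_5, the cyclic group of order 5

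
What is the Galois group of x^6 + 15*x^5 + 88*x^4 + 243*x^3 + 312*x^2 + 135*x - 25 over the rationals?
6T8: S_4

The polynomial f is an irreducible sextic over Q, so G = Gal(f/Q) is one of the 16 transitive subgroups 6T1, ..., 6T16 of S_6. The discriminant of f is 54786284800, which is not a perfect square, so G is not contained in A_6. The transitive groups of degree 6 not contained in A_6 are: C_6 (6T1, order 6), S_3 (6T2, order 6), D_6 (6T3, order 12), C_3 x S_3 (6T5, order 18), A_4 x C_2 (6T6, order 24), S_4 (6T8, order 24), S_3 x S_3 (6T9, order 36), S_4 x C_2 (6T11, order 48), (S_3 x S_3) : C_2 (6T13, order 72), PGL(2,5) (6T14, order 120), S_6 (6T16, order 720). By Dedekind's theorem, for a prime p not dividing disc(f) the degrees of the irreducible factors of f mod p form the cycle type of an element of G. Factoring f modulo the 22 such primes p <= 101 (skipping 2, 5, 13, 37, which divide the discriminant), each new pattern first appears at: mod 3: f = (x^3 + x^2 + x + 2)(x^3 + 2x^2 + x + 1), pattern 3+3; mod 17: f = (x + 1)(x + 15)(x^4 + 16x^3 + 4x^2 + 7x + 4), pattern 4+1+1; mod 31: f = (x^2 + 6x + 18)(x^2 + 12x + 24)(x^2 + 28x + 28), pattern 2+2+2; mod 67: f = (x + 44)(x + 53)(x^2 + 16x + 20)(x^2 + 36x + 22), pattern 2+2+1+1. No other pattern occurs in this range, so the set of observed cycle types is {3+3, 4+1+1, 2+2+2, 2+2+1+1}. The candidates containing elements of all these cycle types are S_4 (6T8) of order 24, S_4 x C_2 (6T11) of order 48, PGL(2,5) (6T14) of order 120, S_6 (6T16) of order 720; the others are excluded. The observed types are precisely the cycle types that occur in S_4 (6T8) (apart from the identity). Each of the other remaining candidates has further cycle types, and by the Chebotarev density theorem the matching factorization patterns would occur for a proportion of primes equal to their share of the group: S_4 x C_2 (6T11) additionally contains elements of type 6, 4+2, 2+1+1+1+1 (17 of its 48 elements, about 35% of primes); PGL(2,5) (6T14) additionally contains elements of type 6, 5+1 (44 of its 120 elements, about 37% of primes); S_6 (6T16) additionally contains elements of type 6, 5+1, 4+2, 3+2+1, 3+1+1+1, 2+1+1+1+1 (529 of its 720 elements, about 73% of primes). None of the 22 primes tested shows any such pattern (for each of these groups the chance of that is below 10^-4), which rules them out. Hence G = S_4 (6T8), of order 24.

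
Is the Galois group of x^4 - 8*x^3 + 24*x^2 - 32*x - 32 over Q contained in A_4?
No

The polynomial is irreducible of degree 4 over Q. Its discriminant is -28311552, which is not a perfect square. A Galois group lies in the alternating group exactly when the discriminant is a square in Q, so the Galois group (D_4) is not contained in A_4.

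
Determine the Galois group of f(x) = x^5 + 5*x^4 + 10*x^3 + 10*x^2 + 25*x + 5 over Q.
The polynomial f is an irreducible quintic over Q, so G = Gal(f/Q) is a transitive subgroup of S_5: one of C_5 (5T1, order 5), D_5 (5T2, order 10), F_20 (5T3, order 20), A_5 (5T4, order 60) or S_5 (5T5, order 120). The discriminant of f is 1024000000 = 32000^2, a perfect square, so G is contained in A_5. The transitive groups of degree 5 contained in A_5 are: C_5 (5T1, order 5), D_5 (5T2, order 10), A_5 (5T4, order 60). By Dedekind's theorem, for a prime p not dividing disc(f) the degrees of the irreducible factors of f mod p form the cycle type of an element of G. Factoring f modulo the 2 such primes p <= 7 (skipping 2, 5, which divide the discriminant), each new pattern first appears at: mod 3: f = (x^5 + 2x^4 + x^3 + x^2 + x + 2), pattern 5; mod 7: f = (x + 5)(x + 6)(x^3 + x^2 + 4x + 6), pattern 3+1+1. No other pattern occurs in this range, so the set of observed cycle types is {5, 3+1+1}. Among the candidates above, the only group containing elements of all these cycle types is A_5 (5T4) — each of C_5 (5T1), D_5 (5T2) lacks at least one of them. Hence G = A_5 (5T4), of order 60.

A_5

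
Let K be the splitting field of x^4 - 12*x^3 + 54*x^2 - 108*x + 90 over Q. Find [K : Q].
4

The degree of the splitting field over Q equals the order of the Galois group, so first determine the group. The polynomial is an irreducible quartic over Q and its discriminant is 186624 = 432^2, a perfect square, so the Galois group is contained in A_4. The resolvent cubic y^3 - 54*y^2 + 936*y - 5184 splits completely over Q, which gives the Klein four-group V_4. The Galois group V_4 (4T2) has order 4, so the splitting field has degree 4 over Q.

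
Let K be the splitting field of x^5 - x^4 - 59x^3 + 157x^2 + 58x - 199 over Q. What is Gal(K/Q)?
C_5

The polynomial f is an irreducible quintic over Q, so G = Gal(f/Q) is a transitive subgroup of S_5: one of C_5 (5T1, order 5), D_5 (5T2, order 10), F_20 (5T3, order 20), A_5 (5T4, order 60) or S_5 (5T5, order 120). The discriminant of f is 449903848417969 = 21210937^2, a perfect square, so G is contained in A_5. The transitive groups of degree 5 contained in A_5 are: C_5 (5T1, order 5), D_5 (5T2, order 10), A_5 (5T4, order 60). By Dedekind's theorem, for a prime p not dividing disc(f) the degrees of the irreducible factors of f mod p form the cycle type of an element of G. Factoring f modulo the 14 such primes p <= 47 (skipping 11, which divides the discriminant), each new pattern first appears at: mod 2: f = (x^5 + x^4 + x^3 + x^2 + 1), pattern 5; mod 23: f = (x + 4)(x + 5)(x + 9)(x + 13)(x + 14), pattern 1+1+1+1+1. No other pattern occurs in this range, so the set of observed cycle types is {5, 1+1+1+1+1}. The candidates containing elements of all these cycle types are C_5 (5T1) of order 5, D_5 (5T2) of order 10, A_5 (5T4) of order 60; the others are excluded. The observed types are precisely the cycle types that occur in C_5 (5T1). Each of the other remaining candidates has further cycle types, and by the Chebotarev density theorem the matching factorization patterns would occur for a proportion of primes equal to their share of the group: D_5 (5T2) additionally contains elements of type 2+2+1 (5 of its 10 elements, about 50% of primes); A_5 (5T4) additionally contains elements of type 3+1+1, 2+2+1 (35 of its 60 elements, about 58% of primes). None of the 14 primes tested shows any such pattern (for each of these groups the chance of that is below 10^-4), which rules them out. Hence G = C_5 (5T1), of order 5.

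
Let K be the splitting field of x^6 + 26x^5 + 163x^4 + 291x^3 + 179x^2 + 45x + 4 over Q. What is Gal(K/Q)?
The polynomial f is an irreducible sextic over Q, so G = Gal(f/Q) is one of the 16 transitive subgroups 6T1, ..., 6T16 of S_6. The discriminant of f is 30991489 = 5567^2, a perfect square, so G is contained in A_6. The transitive groups of degree 6 contained in A_6 are: A_4 (6T4, order 12), S_4 (6T7, order 24), (C_3 x C_3) : C_4 (6T10, order 36), PSL(2,5) (6T12, order 60), A_6 (6T15, order 360). By Dedekind's theorem, for a prime p not dividing disc(f) the degrees of the irreducible factors of f mod p form the cycle type of an element of G. Factoring f modulo the 21 such primes p <= 79 (skipping 19, which divides the discriminant), each new pattern first appears at: mod 2: f = (x)(x^5 + x^3 + x^2 + x + 1), pattern 5+1; mod 7: f = (x^3 + 2x^2 + 1)(x^3 + 3x^2 + 3x + 4), pattern 3+3; mod 61: f = (x + 9)(x + 15)(x^2 + 5x + 41)(x^2 + 58x + 15), pattern 2+2+1+1. No other pattern occurs in this range, so the set of observed cycle types is {5+1, 3+3, 2+2+1+1}. The candidates containing elements of all these cycle types are PSL(2,5) (6T12) of order 60, A_6 (6T15) of order 360; the others are excluded. The observed types are precisely the cycle types that occur in PSL(2,5) (6T12) (apart from the identity). Each of the other remaining candidates has further cycle types, and by the Chebotarev density theorem the matching factorization patterns would occur for a proportion of primes equal to their share of the group: A_6 (6T15) additionally contains elements of type 4+2, 3+1+1+1 (130 of its 360 elements, about 36% of primes). None of the 21 primes tested shows any such pattern (for each of these groups the chance of that is below 10^-4), which rules them out. Hence G = PSL(2,5) (6T12), of order 60.

PSL(2,5) (order 60)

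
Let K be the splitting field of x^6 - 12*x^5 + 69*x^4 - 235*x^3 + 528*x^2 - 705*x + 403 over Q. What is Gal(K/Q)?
C_3 x S_3

The polynomial f is an irreducible sextic over Q, so G = Gal(f/Q) is one of the 16 transitive subgroups 6T1, ..., 6T16 of S_6. The discriminant of f is -85357644397947, which is not a perfect square, so G is not contained in A_6. The transitive groups of degree 6 not contained in A_6 are: C_6 (6T1, order 6), S_3 (6T2, order 6), D_6 (6T3, order 12), C_3 x S_3 (6T5, order 18), A_4 x C_2 (6T6, order 24), S_4 (6T8, order 24), S_3 x S_3 (6T9, order 36), S_4 x C_2 (6T11, order 48), (S_3 x S_3) : C_2 (6T13, order 72), PGL(2,5) (6T14, order 120), S_6 (6T16, order 720). By Dedekind's theorem, for a prime p not dividing disc(f) the degrees of the irreducible factors of f mod p form the cycle type of an element of G. Factoring f modulo the 33 such primes p <= 139 (skipping 3, which divides the discriminant), each new pattern first appears at: mod 2: f = (x^6 + x^4 + x^3 + x + 1), pattern 6; mod 7: f = (x + 1)(x + 2)(x + 6)(x^3 + 5), pattern 3+1+1+1; mod 17: f = (x^2 + 2x + 8)(x^2 + 9x + 5)(x^2 + 11x + 2), pattern 2+2+2; mod 19: f = (x^3 + x^2 + 13x + 14)(x^3 + 6x^2 + 12x + 3), pattern 3+3; mod 73: f = (x + 3)(x + 8)(x + 30)(x + 50)(x + 51)(x + 65), pattern 1+1+1+1+1+1. No other pattern occurs in this range, so the set of observed cycle types is {6, 3+1+1+1, 2+2+2, 3+3, 1+1+1+1+1+1}. The candidates containing elements of all these cycle types are C_3 x S_3 (6T5) of order 18, S_3 x S_3 (6T9) of order 36, (S_3 x S_3) : C_2 (6T13) of order 72, S_6 (6T16) of order 720; the others are excluded. The observed types are precisely the cycle types that occur in C_3 x S_3 (6T5). Each of the other remaining candidates has further cycle types, and by the Chebotarev density theorem the matching factorization patterns would occur for a proportion of primes equal to their share of the group: S_3 x S_3 (6T9) additionally contains elements of type 2+2+1+1 (9 of its 36 elements, about 25% of primes); (S_3 x S_3) : C_2 (6T13) additionally contains elements of type 4+2, 3+2+1, 2+2+1+1, 2+1+1+1+1 (45 of its 72 elements, about 62% of primes); S_6 (6T16) additionally contains elements of type 5+1, 4+2, 4+1+1, 3+2+1, 2+2+1+1, 2+1+1+1+1 (504 of its 720 elements, about 70% of primes). None of the 33 primes tested shows any such pattern (for each of these groups the chance of that is below 10^-4), which rules them out. Hence G = C_3 x S_3 (6T5), of order 18.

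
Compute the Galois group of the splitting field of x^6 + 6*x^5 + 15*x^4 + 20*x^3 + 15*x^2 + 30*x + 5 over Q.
The polynomial f is an irreducible sextic over Q, so G = Gal(f/Q) is one of the 16 transitive subgroups 6T1, ..., 6T16 of S_6. The discriminant of f is 746496000000 = 864000^2, a perfect square, so G is contained in A_6. The transitive groups of degree 6 contained in A_6 are: A_4 (6T4, order 12), S_4 (6T7, order 24), (C_3 x C_3) : C_4 (6T10, order 36), PSL(2,5) (6T12, order 60), A_6 (6T15, order 360). By Dedekind's theorem, for a prime p not dividing disc(f) the degrees of the irreducible factors of f mod p form the cycle type of an element of G. Factoring f modulo the 6 such primes p <= 23 (skipping 2, 3, 5, which divide the discriminant), each new pattern first appears at: mod 7: f = (x + 4)(x^5 + 2x^4 + 6x^2 + 5x + 3), pattern 5+1; mod 23: f = (x + 8)(x + 13)(x + 22)(x^3 + 9x^2 + 5x + 13), pattern 3+1+1+1. No other pattern occurs in this range, so the set of observed cycle types is {5+1, 3+1+1+1}. Among the candidates above, the only group containing elements of all these cycle types is A_6 (6T15) — each of A_4 (6T4), S_4 (6T7), (C_3 x C_3) : C_4 (6T10), PSL(2,5) (6T12) lacks at least one of them. Hence G = A_6 (6T15), of order 360.

6T15: A_6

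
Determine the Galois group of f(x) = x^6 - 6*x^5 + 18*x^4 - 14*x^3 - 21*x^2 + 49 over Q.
6T14: PGL(2,5)

The polynomial f is an irreducible sextic over Q, so G = Gal(f/Q) is one of the 16 transitive subgroups 6T1, ..., 6T16 of S_6. The discriminant of f is -28010528989632, which is not a perfect square, so G is not contained in A_6. The transitive groups of degree 6 not contained in A_6 are: C_6 (6T1, order 6), S_3 (6T2, order 6), D_6 (6T3, order 12), C_3 x S_3 (6T5, order 18), A_4 x C_2 (6T6, order 24), S_4 (6T8, order 24), S_3 x S_3 (6T9, order 36), S_4 x C_2 (6T11, order 48), (S_3 x S_3) : C_2 (6T13, order 72), PGL(2,5) (6T14, order 120), S_6 (6T16, order 720). By Dedekind's theorem, for a prime p not dividing disc(f) the degrees of the irreducible factors of f mod p form the cycle type of an element of G. Factoring f modulo the 21 such primes p <= 89 (skipping 2, 3, 7, which divide the discriminant), each new pattern first appears at: mod 5: f = (x^6 + 4x^5 + 3x^4 + x^3 + 4x^2 + 4), pattern 6; mod 11: f = (x + 3)(x^5 + 2x^4 + x^3 + 5x^2 + 8x + 9), pattern 5+1; mod 13: f = (x + 4)(x + 11)(x^4 + 5x^3 + 3x^2 + 7x + 2), pattern 4+1+1; mod 23: f = (x + 2)(x + 15)(x^2 + 3x + 9)(x^2 + 20x + 11), pattern 2+2+1+1; mod 43: f = (x^3 + 40x^2 + 3x + 30)(x^3 + 40x^2 + 6x + 26), pattern 3+3; mod 61: f = (x^2 + 26x + 40)(x^2 + 44x + 36)(x^2 + 46x + 31), pattern 2+2+2. No other pattern occurs in this range, so the set of observed cycle types is {6, 5+1, 4+1+1, 2+2+1+1, 3+3, 2+2+2}. The candidates containing elements of all these cycle types are PGL(2,5) (6T14) of order 120, S_6 (6T16) of order 720; the others are excluded. The observed types are precisely the cycle types that occur in PGL(2,5) (6T14) (apart from the identity). Each of the other remaining candidates has further cycle types, and by the Chebotarev density theorem the matching factorization patterns would occur for a proportion of primes equal to their share of the group: S_6 (6T16) additionally contains elements of type 4+2, 3+2+1, 3+1+1+1, 2+1+1+1+1 (265 of its 720 elements, about 37% of primes). None of the 21 primes tested shows any such pattern (for each of these groups the chance of that is below 10^-4), which rules them out. Hence G = PGL(2,5) (6T14), of order 120.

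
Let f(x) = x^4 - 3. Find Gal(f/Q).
The polynomial is an irreducible quartic over Q and its discriminant is -6912, which is not a perfect square, so the Galois group is not contained in A_4. The resolvent cubic y^3 + 12*y has exactly one rational root, so the Galois group is C_4 or D_4. The quartic remains irreducible over Q(sqrt(disc)), so the group is D_4.

D_4, the dihedral group of order 8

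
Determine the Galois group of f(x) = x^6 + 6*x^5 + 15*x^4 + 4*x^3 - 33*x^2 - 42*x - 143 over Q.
The polynomial f is an irreducible sextic over Q, so G = Gal(f/Q) is one of the 16 transitive subgroups 6T1, ..., 6T16 of S_6. The discriminant of f is 5410421842378752, which is not a perfect square, so G is not contained in A_6. The transitive groups of degree 6 not contained in A_6 are: C_6 (6T1, order 6), S_3 (6T2, order 6), D_6 (6T3, order 12), C_3 x S_3 (6T5, order 18), A_4 x C_2 (6T6, order 24), S_4 (6T8, order 24), S_3 x S_3 (6T9, order 36), S_4 x C_2 (6T11, order 48), (S_3 x S_3) : C_2 (6T13, order 72), PGL(2,5) (6T14, order 120), S_6 (6T16, order 720). By Dedekind's theorem, for a prime p not dividing disc(f) the degrees of the irreducible factors of f mod p form the cycle type of an element of G. Factoring f modulo the 23 such primes p <= 97 (skipping 2, 3, which divide the discriminant), each new pattern first appears at: mod 5: f = (x^6 + x^5 + 4x^3 + 2x^2 + 3x + 2), pattern 6; mod 11: f = (x)(x + 7)(x^2 + 3x + 3)(x^2 + 7x + 9), pattern 2+2+1+1; mod 13: f = (x)(x + 5)(x + 11)(x^3 + 3x^2 + 3x + 12), pattern 3+1+1+1; mod 31: f = (x^2 + 18x + 20)(x^2 + 20x + 1)(x^2 + 30x + 13), pattern 2+2+2; mod 97: f = (x^3 + 3x^2 + 3x + 10)(x^3 + 3x^2 + 3x + 73), pattern 3+3. No other pattern occurs in this range, so the set of observed cycle types is {6, 2+2+1+1, 3+1+1+1, 2+2+2, 3+3}. The candidates containing elements of all these cycle types are S_3 x S_3 (6T9) of order 36, (S_3 x S_3) : C_2 (6T13) of order 72, S_6 (6T16) of order 720; the others are excluded. The observed types are precisely the cycle types that occur in S_3 x S_3 (6T9) (apart from the identity). Each of the other remaining candidates has further cycle types, and by the Chebotarev density theorem the matching factorization patterns would occur for a proportion of primes equal to their share of the group: (S_3 x S_3) : C_2 (6T13) additionally contains elements of type 4+2, 3+2+1, 2+1+1+1+1 (36 of its 72 elements, about 50% of primes); S_6 (6T16) additionally contains elements of type 5+1, 4+2, 4+1+1, 3+2+1, 2+1+1+1+1 (459 of its 720 elements, about 64% of primes). None of the 23 primes tested shows any such pattern (for each of these groups the chance of that is below 10^-4), which rules them out. Hence G = S_3 x S_3 (6T9), of order 36.

S_3 x S_3, the direct product S_3 x S_3 in its degree-6 action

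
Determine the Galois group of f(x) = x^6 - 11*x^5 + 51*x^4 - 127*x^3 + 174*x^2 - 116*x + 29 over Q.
(C_3 x C_3) : C_4 (also written G36+)

The polynomial f is an irreducible sextic over Q, so G = Gal(f/Q) is one of the 16 transitive subgroups 6T1, ..., 6T16 of S_6. The discriminant of f is 525625 = 725^2, a perfect square, so G is contained in A_6. The transitive groups of degree 6 contained in A_6 are: A_4 (6T4, order 12), S_4 (6T7, order 24), (C_3 x C_3) : C_4 (6T10, order 36), PSL(2,5) (6T12, order 60), A_6 (6T15, order 360). By Dedekind's theorem, for a prime p not dividing disc(f) the degrees of the irreducible factors of f mod p form the cycle type of an element of G. Factoring f modulo the 19 such primes p <= 73 (skipping 5, 29, which divide the discriminant), each new pattern first appears at: mod 2: f = (x^2 + x + 1)(x^4 + x + 1), pattern 4+2; mod 11: f = (x^3 + 2x^2 + 7x + 2)(x^3 + 9x^2 + 4x + 9), pattern 3+3; mod 19: f = (x + 9)(x + 10)(x^2 + 1)(x^2 + 8x + 17), pattern 2+2+1+1; mod 61: f = (x + 26)(x + 33)(x + 40)(x^3 + 12x^2 + 37x + 12), pattern 3+1+1+1. No other pattern occurs in this range, so the set of observed cycle types is {4+2, 3+3, 2+2+1+1, 3+1+1+1}. The candidates containing elements of all these cycle types are (C_3 x C_3) : C_4 (6T10) of order 36, A_6 (6T15) of order 360; the others are excluded. The observed types are precisely the cycle types that occur in (C_3 x C_3) : C_4 (6T10) (apart from the identity). Each of the other remaining candidates has further cycle types, and by the Chebotarev density theorem the matching factorization patterns would occur for a proportion of primes equal to their share of the group: A_6 (6T15) additionally contains elements of type 5+1 (144 of its 360 elements, about 40% of primes). None of the 19 primes tested shows any such pattern (for each of these groups the chance of that is below 10^-4), which rules them out. Hence G = (C_3 x C_3) : C_4 (6T10), of order 36.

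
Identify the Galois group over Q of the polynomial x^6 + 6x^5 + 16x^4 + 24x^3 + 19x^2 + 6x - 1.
A_4 (order 12)

The polynomial f is an irreducible sextic over Q, so G = Gal(f/Q) is one of the 16 transitive subgroups 6T1, ..., 6T16 of S_6. The discriminant of f is 153664 = 392^2, a perfect square, so G is contained in A_6. The transitive groups of degree 6 contained in A_6 are: A_4 (6T4, order 12), S_4 (6T7, order 24), (C_3 x C_3) : C_4 (6T10, order 36), PSL(2,5) (6T12, order 60), A_6 (6T15, order 360). By Dedekind's theorem, for a prime p not dividing disc(f) the degrees of the irreducible factors of f mod p form the cycle type of an element of G. Factoring f modulo the 33 such primes p <= 149 (skipping 2, 7, which divide the discriminant), each new pattern first appears at: mod 3: f = (x^3 + 2x + 1)(x^3 + 2x + 2), pattern 3+3; mod 13: f = (x + 7)(x + 8)(x^2 + 2x + 6)(x^2 + 2x + 7), pattern 2+2+1+1. No other pattern occurs in this range, so the set of observed cycle types is {3+3, 2+2+1+1}. The candidates containing elements of all these cycle types are A_4 (6T4) of order 12, S_4 (6T7) of order 24, (C_3 x C_3) : C_4 (6T10) of order 36, PSL(2,5) (6T12) of order 60, A_6 (6T15) of order 360; the others are excluded. The observed types are precisely the cycle types that occur in A_4 (6T4) (apart from the identity). Each of the other remaining candidates has further cycle types, and by the Chebotarev density theorem the matching factorization patterns would occur for a proportion of primes equal to their share of the group: S_4 (6T7) additionally contains elements of type 4+2 (6 of its 24 elements, about 25% of primes); (C_3 x C_3) : C_4 (6T10) additionally contains elements of type 4+2, 3+1+1+1 (22 of its 36 elements, about 61% of primes); PSL(2,5) (6T12) additionally contains elements of type 5+1 (24 of its 60 elements, about 40% of primes); A_6 (6T15) additionally contains elements of type 5+1, 4+2, 3+1+1+1 (274 of its 360 elements, about 76% of primes). None of the 33 primes tested shows any such pattern (for each of these groups the chance of that is below 10^-4), which rules them out. Hence G = A_4 (6T4), of order 12.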